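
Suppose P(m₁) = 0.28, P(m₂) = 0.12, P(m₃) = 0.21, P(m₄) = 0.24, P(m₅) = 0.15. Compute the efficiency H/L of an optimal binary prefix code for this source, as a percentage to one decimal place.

Entropy H = −Σ p log₂ p ≈ 2.2588 bits.
Huffman merges: 3/25+3/20→27/100; 21/100+6/25→9/20; 27/100+7/25→11/20; 9/20+11/20→1. L = 227/100 ≈ 2.2700.
Efficiency = H/L = 2.2588/2.2700 = 99.5%.

99.5%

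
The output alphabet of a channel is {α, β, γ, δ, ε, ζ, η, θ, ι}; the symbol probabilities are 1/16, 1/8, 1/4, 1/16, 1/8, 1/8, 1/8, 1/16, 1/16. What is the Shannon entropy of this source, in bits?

3 bits

Each probability is a power of 1/2, so log₂(1/p) is an integer.
H = Σ p·log₂(1/p) = 1/16·4 + 1/8·3 + 1/4·2 + 1/16·4 + 1/8·3 + 1/8·3 + 1/8·3 + 1/16·4 + 1/16·4 = 3 bits.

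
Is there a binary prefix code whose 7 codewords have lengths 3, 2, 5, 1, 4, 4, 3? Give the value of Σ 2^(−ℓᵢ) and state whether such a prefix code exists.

With common denominator 2^5 = 32: Σ 2^(−ℓᵢ) = 4/32 + 8/32 + 1/32 + 16/32 + 2/32 + 2/32 + 4/32 = 37/32 = 1.15625.
Kraft's inequality requires Σ ≤ 1; here Σ = 1.15625 > 1, so no such prefix code exists.

1.15625; no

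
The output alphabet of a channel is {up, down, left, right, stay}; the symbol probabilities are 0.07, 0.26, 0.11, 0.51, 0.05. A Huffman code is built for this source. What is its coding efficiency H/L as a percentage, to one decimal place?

Entropy H = −Σ p log₂ p ≈ 1.8357 bits.
Huffman merges: 1/20+7/100→3/25; 11/100+3/25→23/100; 23/100+13/50→49/100; 49/100+51/100→1. L = 46/25 ≈ 1.8400.
Efficiency = H/L = 1.8357/1.8400 = 99.8%.

99.8%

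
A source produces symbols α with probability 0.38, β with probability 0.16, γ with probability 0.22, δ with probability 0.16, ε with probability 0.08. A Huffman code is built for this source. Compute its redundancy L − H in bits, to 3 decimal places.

0.091 bits

Entropy H = −Σ p log₂ p ≈ 2.1486 bits.
Huffman merges: 2/25+4/25→6/25; 4/25+11/50→19/50; 6/25+19/50→31/50; 19/50+31/50→1. L = 56/25 ≈ 2.2400.
L − H = 2.2400 − 2.1486 = 0.091 bits.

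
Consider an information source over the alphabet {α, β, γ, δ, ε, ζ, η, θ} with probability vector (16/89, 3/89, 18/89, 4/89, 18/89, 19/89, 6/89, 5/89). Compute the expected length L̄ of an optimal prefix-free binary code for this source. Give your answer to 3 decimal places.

Repeatedly combine the two least-probable nodes; the expected code length is the sum of the merged weights.
merge 3/89 + 4/89 → 7/89
merge 5/89 + 6/89 → 11/89
merge 7/89 + 11/89 → 18/89
merge 16/89 + 18/89 → 34/89
merge 18/89 + 18/89 → 36/89
merge 19/89 + 34/89 → 53/89
merge 36/89 + 53/89 → 1
L = 7/89 + 11/89 + 18/89 + 34/89 + 36/89 + 53/89 + 1 = 248/89 ≈ 2.787 bits/symbol.

2.787 bits/symbol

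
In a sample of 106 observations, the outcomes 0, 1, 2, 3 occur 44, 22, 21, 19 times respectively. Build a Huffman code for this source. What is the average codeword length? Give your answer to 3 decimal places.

1.962 bits/symbol

Probabilities are the counts divided by 106.
Repeatedly combine the two least-probable nodes; the expected code length is the sum of the merged weights.
merge 19/106 + 21/106 → 20/53
merge 11/53 + 20/53 → 31/53
merge 22/53 + 31/53 → 1
L = 20/53 + 31/53 + 1 = 104/53 ≈ 1.962 bits/symbol.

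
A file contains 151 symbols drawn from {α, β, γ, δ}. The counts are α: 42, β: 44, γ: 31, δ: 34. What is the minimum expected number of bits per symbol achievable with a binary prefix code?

2 bits/symbol

Probabilities are the counts divided by 151.
Repeatedly combine the two least-probable nodes; the expected code length is the sum of the merged weights.
merge 31/151 + 34/151 → 65/151
merge 42/151 + 44/151 → 86/151
merge 65/151 + 86/151 → 1
L = 65/151 + 86/151 + 1 = 2 bits/symbol.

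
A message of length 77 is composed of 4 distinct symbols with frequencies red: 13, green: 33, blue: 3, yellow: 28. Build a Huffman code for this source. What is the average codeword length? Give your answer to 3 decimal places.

Probabilities are the counts divided by 77.
Repeatedly combine the two least-probable nodes; the expected code length is the sum of the merged weights.
merge 3/77 + 13/77 → 16/77
merge 16/77 + 4/11 → 4/7
merge 3/7 + 4/7 → 1
L = 16/77 + 4/7 + 1 = 137/77 ≈ 1.779 bits/symbol.

1.779 bits/symbol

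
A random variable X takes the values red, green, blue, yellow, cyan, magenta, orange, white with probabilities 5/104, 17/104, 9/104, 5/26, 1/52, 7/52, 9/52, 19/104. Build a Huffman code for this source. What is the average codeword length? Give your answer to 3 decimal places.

2.846 bits/symbol

Repeatedly combine the two least-probable nodes; the expected code length is the sum of the merged weights.
merge 1/52 + 5/104 → 7/104
merge 7/104 + 9/104 → 2/13
merge 7/52 + 2/13 → 15/52
merge 17/104 + 9/52 → 35/104
merge 19/104 + 5/26 → 3/8
merge 15/52 + 35/104 → 5/8
merge 3/8 + 5/8 → 1
L = 7/104 + 2/13 + 15/52 + 35/104 + 3/8 + 5/8 + 1 = 37/13 ≈ 2.846 bits/symbol.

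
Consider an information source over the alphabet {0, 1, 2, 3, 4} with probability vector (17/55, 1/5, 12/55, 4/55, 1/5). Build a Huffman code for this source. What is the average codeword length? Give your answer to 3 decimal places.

2.273 bits/symbol

Repeatedly combine the two least-probable nodes; the expected code length is the sum of the merged weights.
merge 4/55 + 1/5 → 3/11
merge 1/5 + 12/55 → 23/55
merge 3/11 + 17/55 → 32/55
merge 23/55 + 32/55 → 1
L = 3/11 + 23/55 + 32/55 + 1 = 25/11 ≈ 2.273 bits/symbol.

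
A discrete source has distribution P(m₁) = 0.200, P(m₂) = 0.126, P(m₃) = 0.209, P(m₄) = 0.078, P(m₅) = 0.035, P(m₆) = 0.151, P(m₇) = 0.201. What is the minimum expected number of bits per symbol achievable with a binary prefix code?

2.703 bits/symbol

Repeatedly combine the two least-probable nodes; the expected code length is the sum of the merged weights.
merge 7/200 + 39/500 → 113/1000
merge 113/1000 + 63/500 → 239/1000
merge 151/1000 + 1/5 → 351/1000
merge 201/1000 + 209/1000 → 41/100
merge 239/1000 + 351/1000 → 59/100
merge 41/100 + 59/100 → 1
L = 113/1000 + 239/1000 + 351/1000 + 41/100 + 59/100 + 1 = 2703/1000 = 2.703 bits/symbol.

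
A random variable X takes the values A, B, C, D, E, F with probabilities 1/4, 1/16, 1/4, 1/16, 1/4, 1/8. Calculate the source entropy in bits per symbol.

Each probability is a power of 1/2, so log₂(1/p) is an integer.
H = Σ p·log₂(1/p) = 1/4·2 + 1/16·4 + 1/4·2 + 1/16·4 + 1/4·2 + 1/8·3 = 2.375 bits.

2.375 bits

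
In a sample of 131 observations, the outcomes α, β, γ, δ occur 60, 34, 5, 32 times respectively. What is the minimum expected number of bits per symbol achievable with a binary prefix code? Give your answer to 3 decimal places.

1.824 bits/symbol

Probabilities are the counts divided by 131.
Repeatedly combine the two least-probable nodes; the expected code length is the sum of the merged weights.
merge 5/131 + 32/131 → 37/131
merge 34/131 + 37/131 → 71/131
merge 60/131 + 71/131 → 1
L = 37/131 + 71/131 + 1 = 239/131 ≈ 1.824 bits/symbol.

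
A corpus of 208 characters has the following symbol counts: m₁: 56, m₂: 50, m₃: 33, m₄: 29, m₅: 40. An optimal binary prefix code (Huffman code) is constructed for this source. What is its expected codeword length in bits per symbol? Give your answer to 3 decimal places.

Probabilities are the counts divided by 208.
Repeatedly combine the two least-probable nodes; the expected code length is the sum of the merged weights.
merge 29/208 + 33/208 → 31/104
merge 5/26 + 25/104 → 45/104
merge 7/26 + 31/104 → 59/104
merge 45/104 + 59/104 → 1
L = 31/104 + 45/104 + 59/104 + 1 = 239/104 ≈ 2.298 bits/symbol.

2.298 bits/symbol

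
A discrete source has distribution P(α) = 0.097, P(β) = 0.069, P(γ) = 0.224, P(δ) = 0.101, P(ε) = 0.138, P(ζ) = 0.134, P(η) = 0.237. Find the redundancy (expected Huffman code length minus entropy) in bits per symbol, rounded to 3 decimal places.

Entropy H = −Σ p log₂ p ≈ 2.6853 bits.
Huffman merges: 69/1000+97/1000→83/500; 101/1000+67/500→47/200; 69/500+83/500→38/125; 28/125+47/200→459/1000; 237/1000+38/125→541/1000; 459/1000+541/1000→1. L = 541/200 ≈ 2.7050.
L − H = 2.7050 − 2.6853 = 0.020 bits.

0.020 bits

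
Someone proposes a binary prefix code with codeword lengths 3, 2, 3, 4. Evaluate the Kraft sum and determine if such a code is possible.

0.5625; yes

With common denominator 2^4 = 16: Σ 2^(−ℓᵢ) = 2/16 + 4/16 + 2/16 + 1/16 = 9/16 = 0.5625.
Kraft's inequality requires Σ ≤ 1; here Σ = 0.5625 ≤ 1, so such a prefix code exists.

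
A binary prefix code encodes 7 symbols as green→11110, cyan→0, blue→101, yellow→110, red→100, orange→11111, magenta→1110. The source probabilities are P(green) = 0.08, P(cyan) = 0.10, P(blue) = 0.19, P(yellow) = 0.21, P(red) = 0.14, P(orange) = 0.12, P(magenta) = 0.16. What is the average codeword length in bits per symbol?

3.36 bits/symbol

L̄ = Σ pᵢ·ℓᵢ = 0.08·5 + 0.10·1 + 0.19·3 + 0.21·3 + 0.14·3 + 0.12·5 + 0.16·4 = 3.36 bits/symbol.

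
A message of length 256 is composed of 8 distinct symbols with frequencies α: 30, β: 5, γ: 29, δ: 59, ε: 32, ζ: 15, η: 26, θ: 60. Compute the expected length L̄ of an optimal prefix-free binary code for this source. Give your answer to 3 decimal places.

Probabilities are the counts divided by 256.
Repeatedly combine the two least-probable nodes; the expected code length is the sum of the merged weights.
merge 5/256 + 15/256 → 5/64
merge 5/64 + 13/128 → 23/128
merge 29/256 + 15/128 → 59/256
merge 1/8 + 23/128 → 39/128
merge 59/256 + 59/256 → 59/128
merge 15/64 + 39/128 → 69/128
merge 59/128 + 69/128 → 1
L = 5/64 + 23/128 + 59/256 + 39/128 + 59/128 + 69/128 + 1 = 715/256 ≈ 2.793 bits/symbol.

2.793 bits/symbol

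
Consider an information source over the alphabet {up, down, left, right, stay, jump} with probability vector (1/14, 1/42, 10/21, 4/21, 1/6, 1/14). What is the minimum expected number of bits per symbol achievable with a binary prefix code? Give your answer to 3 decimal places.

2.119 bits/symbol

Repeatedly combine the two least-probable nodes; the expected code length is the sum of the merged weights.
merge 1/42 + 1/14 → 2/21
merge 1/14 + 2/21 → 1/6
merge 1/6 + 1/6 → 1/3
merge 4/21 + 1/3 → 11/21
merge 10/21 + 11/21 → 1
L = 2/21 + 1/6 + 1/3 + 11/21 + 1 = 89/42 ≈ 2.119 bits/symbol.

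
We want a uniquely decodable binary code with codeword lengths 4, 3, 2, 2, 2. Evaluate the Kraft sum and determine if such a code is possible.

0.9375; yes

With common denominator 2^4 = 16: Σ 2^(−ℓᵢ) = 1/16 + 2/16 + 4/16 + 4/16 + 4/16 = 15/16 = 0.9375.
Kraft's inequality requires Σ ≤ 1; here Σ = 0.9375 ≤ 1, so such a prefix code exists.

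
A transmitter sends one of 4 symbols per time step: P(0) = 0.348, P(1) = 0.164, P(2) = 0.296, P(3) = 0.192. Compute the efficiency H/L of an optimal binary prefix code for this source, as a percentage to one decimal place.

96.7%

Entropy H = −Σ p log₂ p ≈ 1.9347 bits.
Huffman merges: 41/250+24/125→89/250; 37/125+87/250→161/250; 89/250+161/250→1. L = 2 ≈ 2.0000.
Efficiency = H/L = 1.9347/2.0000 = 96.7%.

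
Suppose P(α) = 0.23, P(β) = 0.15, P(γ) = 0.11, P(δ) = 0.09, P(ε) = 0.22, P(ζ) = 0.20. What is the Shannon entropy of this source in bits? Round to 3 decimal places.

H = −Σ pᵢ log₂ pᵢ.
−0.23·log₂(0.23) = 0.4877
−0.15·log₂(0.15) = 0.4105
−0.11·log₂(0.11) = 0.3503
−0.09·log₂(0.09) = 0.3127
−0.22·log₂(0.22) = 0.4806
−0.20·log₂(0.20) = 0.4644
Sum ≈ 2.5061 → 2.506 bits.

2.506 bits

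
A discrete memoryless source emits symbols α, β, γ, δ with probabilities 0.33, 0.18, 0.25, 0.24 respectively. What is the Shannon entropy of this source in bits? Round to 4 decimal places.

H = −Σ pᵢ log₂ pᵢ.
−0.33·log₂(0.33) = 0.5278
−0.18·log₂(0.18) = 0.4453
−0.25·log₂(0.25) = 0.5000
−0.24·log₂(0.24) = 0.4941
Sum ≈ 1.9673 → 1.9673 bits.

1.9673 bits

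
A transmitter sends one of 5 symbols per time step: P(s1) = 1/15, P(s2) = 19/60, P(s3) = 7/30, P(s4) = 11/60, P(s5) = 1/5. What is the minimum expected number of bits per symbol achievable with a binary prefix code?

Repeatedly combine the two least-probable nodes; the expected code length is the sum of the merged weights.
merge 1/15 + 11/60 → 1/4
merge 1/5 + 7/30 → 13/30
merge 1/4 + 19/60 → 17/30
merge 13/30 + 17/30 → 1
L = 1/4 + 13/30 + 17/30 + 1 = 9/4 = 2.25 bits/symbol.

2.25 bits/symbol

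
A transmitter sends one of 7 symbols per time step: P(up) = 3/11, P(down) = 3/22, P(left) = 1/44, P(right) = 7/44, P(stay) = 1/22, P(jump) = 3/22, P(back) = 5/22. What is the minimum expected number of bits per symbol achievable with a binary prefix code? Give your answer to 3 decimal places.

Repeatedly combine the two least-probable nodes; the expected code length is the sum of the merged weights.
merge 1/44 + 1/22 → 3/44
merge 3/44 + 3/22 → 9/44
merge 3/22 + 7/44 → 13/44
merge 9/44 + 5/22 → 19/44
merge 3/11 + 13/44 → 25/44
merge 19/44 + 25/44 → 1
L = 3/44 + 9/44 + 13/44 + 19/44 + 25/44 + 1 = 113/44 ≈ 2.568 bits/symbol.

2.568 bits/symbol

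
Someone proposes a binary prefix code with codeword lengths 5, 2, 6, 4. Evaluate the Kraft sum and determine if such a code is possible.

With common denominator 2^6 = 64: Σ 2^(−ℓᵢ) = 2/64 + 16/64 + 1/64 + 4/64 = 23/64 = 0.359375.
Kraft's inequality requires Σ ≤ 1; here Σ = 0.359375 ≤ 1, so such a prefix code exists.

0.359375; yes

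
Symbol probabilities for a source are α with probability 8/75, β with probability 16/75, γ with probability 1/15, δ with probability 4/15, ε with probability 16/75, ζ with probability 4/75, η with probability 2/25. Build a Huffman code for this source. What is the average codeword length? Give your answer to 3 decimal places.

2.613 bits/symbol

Repeatedly combine the two least-probable nodes; the expected code length is the sum of the merged weights.
merge 4/75 + 1/15 → 3/25
merge 2/25 + 8/75 → 14/75
merge 3/25 + 14/75 → 23/75
merge 16/75 + 16/75 → 32/75
merge 4/15 + 23/75 → 43/75
merge 32/75 + 43/75 → 1
L = 3/25 + 14/75 + 23/75 + 32/75 + 43/75 + 1 = 196/75 ≈ 2.613 bits/symbol.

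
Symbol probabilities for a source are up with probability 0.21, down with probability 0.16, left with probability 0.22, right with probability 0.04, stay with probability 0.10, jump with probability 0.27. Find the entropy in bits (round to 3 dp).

H = −Σ pᵢ log₂ pᵢ.
−0.21·log₂(0.21) = 0.4728
−0.16·log₂(0.16) = 0.4230
−0.22·log₂(0.22) = 0.4806
−0.04·log₂(0.04) = 0.1858
−0.10·log₂(0.10) = 0.3322
−0.27·log₂(0.27) = 0.5100
Sum ≈ 2.4044 → 2.404 bits.

2.404 bits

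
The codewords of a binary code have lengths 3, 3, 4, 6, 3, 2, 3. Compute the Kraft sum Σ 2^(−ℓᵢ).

0.828125

With common denominator 2^6 = 64: Σ 2^(−ℓᵢ) = 8/64 + 8/64 + 4/64 + 1/64 + 8/64 + 16/64 + 8/64 = 53/64 = 0.828125.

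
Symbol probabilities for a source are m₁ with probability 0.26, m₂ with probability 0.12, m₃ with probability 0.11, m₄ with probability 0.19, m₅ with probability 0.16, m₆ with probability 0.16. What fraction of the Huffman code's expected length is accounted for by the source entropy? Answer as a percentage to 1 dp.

99.0%

Entropy H = −Σ p log₂ p ≈ 2.5239 bits.
Huffman merges: 11/100+3/25→23/100; 4/25+4/25→8/25; 19/100+23/100→21/50; 13/50+8/25→29/50; 21/50+29/50→1. L = 51/20 ≈ 2.5500.
Efficiency = H/L = 2.5239/2.5500 = 99.0%.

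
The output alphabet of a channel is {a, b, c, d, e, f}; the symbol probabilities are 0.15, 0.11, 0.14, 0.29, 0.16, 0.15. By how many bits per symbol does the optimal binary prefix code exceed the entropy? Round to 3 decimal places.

0.041 bits

Entropy H = −Σ p log₂ p ≈ 2.5094 bits.
Huffman merges: 11/100+7/50→1/4; 3/20+3/20→3/10; 4/25+1/4→41/100; 29/100+3/10→59/100; 41/100+59/100→1. L = 51/20 ≈ 2.5500.
L − H = 2.5500 − 2.5094 = 0.041 bits.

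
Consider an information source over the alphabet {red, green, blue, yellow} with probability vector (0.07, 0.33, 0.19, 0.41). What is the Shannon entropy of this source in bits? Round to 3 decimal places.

1.779 bits

H = −Σ pᵢ log₂ pᵢ.
−0.07·log₂(0.07) = 0.2686
−0.33·log₂(0.33) = 0.5278
−0.19·log₂(0.19) = 0.4552
−0.41·log₂(0.41) = 0.5274
Sum ≈ 1.7790 → 1.779 bits.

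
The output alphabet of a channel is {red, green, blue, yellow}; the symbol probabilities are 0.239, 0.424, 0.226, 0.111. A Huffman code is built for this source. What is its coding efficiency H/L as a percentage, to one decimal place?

97.0%

Entropy H = −Σ p log₂ p ≈ 1.8553 bits.
Huffman merges: 111/1000+113/500→337/1000; 239/1000+337/1000→72/125; 53/125+72/125→1. L = 1913/1000 ≈ 1.9130.
Efficiency = H/L = 1.8553/1.9130 = 97.0%.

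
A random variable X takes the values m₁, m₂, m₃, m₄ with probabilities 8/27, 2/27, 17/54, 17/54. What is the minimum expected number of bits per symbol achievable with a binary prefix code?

Repeatedly combine the two least-probable nodes; the expected code length is the sum of the merged weights.
merge 2/27 + 8/27 → 10/27
merge 17/54 + 17/54 → 17/27
merge 10/27 + 17/27 → 1
L = 10/27 + 17/27 + 1 = 2 bits/symbol.

2 bits/symbol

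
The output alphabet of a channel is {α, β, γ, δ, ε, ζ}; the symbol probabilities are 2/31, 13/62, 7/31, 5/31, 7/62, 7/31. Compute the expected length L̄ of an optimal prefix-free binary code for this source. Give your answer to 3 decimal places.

Repeatedly combine the two least-probable nodes; the expected code length is the sum of the merged weights.
merge 2/31 + 7/62 → 11/62
merge 5/31 + 11/62 → 21/62
merge 13/62 + 7/31 → 27/62
merge 7/31 + 21/62 → 35/62
merge 27/62 + 35/62 → 1
L = 11/62 + 21/62 + 27/62 + 35/62 + 1 = 78/31 ≈ 2.516 bits/symbol.

2.516 bits/symbol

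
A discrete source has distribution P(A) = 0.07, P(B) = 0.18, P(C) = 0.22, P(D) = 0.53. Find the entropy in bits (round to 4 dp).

1.6799 bits

H = −Σ pᵢ log₂ pᵢ.
−0.07·log₂(0.07) = 0.2686
−0.18·log₂(0.18) = 0.4453
−0.22·log₂(0.22) = 0.4806
−0.53·log₂(0.53) = 0.4854
Sum ≈ 1.6799 → 1.6799 bits.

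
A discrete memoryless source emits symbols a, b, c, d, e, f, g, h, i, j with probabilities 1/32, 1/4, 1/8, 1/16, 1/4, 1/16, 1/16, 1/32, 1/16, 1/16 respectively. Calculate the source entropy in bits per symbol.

Each probability is a power of 1/2, so log₂(1/p) is an integer.
H = Σ p·log₂(1/p) = 1/32·5 + 1/4·2 + 1/8·3 + 1/16·4 + 1/4·2 + 1/16·4 + 1/16·4 + 1/32·5 + 1/16·4 + 1/16·4 = 2.9375 bits.

2.9375 bits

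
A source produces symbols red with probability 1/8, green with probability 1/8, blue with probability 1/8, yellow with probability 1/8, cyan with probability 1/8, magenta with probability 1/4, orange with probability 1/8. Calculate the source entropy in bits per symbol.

2.75 bits

Each probability is a power of 1/2, so log₂(1/p) is an integer.
H = Σ p·log₂(1/p) = 1/8·3 + 1/8·3 + 1/8·3 + 1/8·3 + 1/8·3 + 1/4·2 + 1/8·3 = 2.75 bits.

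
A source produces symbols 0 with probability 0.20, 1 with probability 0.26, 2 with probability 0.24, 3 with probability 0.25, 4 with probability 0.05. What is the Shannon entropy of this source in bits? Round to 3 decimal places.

H = −Σ pᵢ log₂ pᵢ.
−0.20·log₂(0.20) = 0.4644
−0.26·log₂(0.26) = 0.5053
−0.24·log₂(0.24) = 0.4941
−0.25·log₂(0.25) = 0.5000
−0.05·log₂(0.05) = 0.2161
Sum ≈ 2.1799 → 2.180 bits.

2.180 bits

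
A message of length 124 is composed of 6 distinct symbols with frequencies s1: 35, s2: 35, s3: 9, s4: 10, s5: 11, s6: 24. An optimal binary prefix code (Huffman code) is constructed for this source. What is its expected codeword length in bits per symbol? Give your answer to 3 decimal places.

2.395 bits/symbol

Probabilities are the counts divided by 124.
Repeatedly combine the two least-probable nodes; the expected code length is the sum of the merged weights.
merge 9/124 + 5/62 → 19/124
merge 11/124 + 19/124 → 15/62
merge 6/31 + 15/62 → 27/62
merge 35/124 + 35/124 → 35/62
merge 27/62 + 35/62 → 1
L = 19/124 + 15/62 + 27/62 + 35/62 + 1 = 297/124 ≈ 2.395 bits/symbol.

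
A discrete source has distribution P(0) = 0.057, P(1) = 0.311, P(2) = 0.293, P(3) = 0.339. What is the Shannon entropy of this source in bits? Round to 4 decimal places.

1.8076 bits

H = −Σ pᵢ log₂ pᵢ.
−0.057·log₂(0.057) = 0.2356
−0.311·log₂(0.311) = 0.5240
−0.293·log₂(0.293) = 0.5189
−0.339·log₂(0.339) = 0.5291
Sum ≈ 1.8076 → 1.8076 bits.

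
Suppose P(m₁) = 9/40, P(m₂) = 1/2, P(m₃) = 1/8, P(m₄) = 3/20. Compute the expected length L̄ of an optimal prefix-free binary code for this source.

Repeatedly combine the two least-probable nodes; the expected code length is the sum of the merged weights.
merge 1/8 + 3/20 → 11/40
merge 9/40 + 11/40 → 1/2
merge 1/2 + 1/2 → 1
L = 11/40 + 1/2 + 1 = 71/40 = 1.775 bits/symbol.

1.775 bits/symbol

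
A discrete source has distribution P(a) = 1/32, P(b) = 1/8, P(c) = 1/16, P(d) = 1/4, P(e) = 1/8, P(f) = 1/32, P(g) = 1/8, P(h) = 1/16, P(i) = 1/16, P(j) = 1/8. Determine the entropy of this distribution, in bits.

Each probability is a power of 1/2, so log₂(1/p) is an integer.
H = Σ p·log₂(1/p) = 1/32·5 + 1/8·3 + 1/16·4 + 1/4·2 + 1/8·3 + 1/32·5 + 1/8·3 + 1/16·4 + 1/16·4 + 1/8·3 = 3.0625 bits.

3.0625 bits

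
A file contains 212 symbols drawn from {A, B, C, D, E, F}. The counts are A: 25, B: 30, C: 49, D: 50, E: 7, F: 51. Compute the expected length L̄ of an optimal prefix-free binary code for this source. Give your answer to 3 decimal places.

2.443 bits/symbol

Probabilities are the counts divided by 212.
Repeatedly combine the two least-probable nodes; the expected code length is the sum of the merged weights.
merge 7/212 + 25/212 → 8/53
merge 15/106 + 8/53 → 31/106
merge 49/212 + 25/106 → 99/212
merge 51/212 + 31/106 → 113/212
merge 99/212 + 113/212 → 1
L = 8/53 + 31/106 + 99/212 + 113/212 + 1 = 259/106 ≈ 2.443 bits/symbol.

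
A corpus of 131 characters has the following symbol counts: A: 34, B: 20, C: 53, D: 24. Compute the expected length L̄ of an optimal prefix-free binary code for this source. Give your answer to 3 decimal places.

1.931 bits/symbol

Probabilities are the counts divided by 131.
Repeatedly combine the two least-probable nodes; the expected code length is the sum of the merged weights.
merge 20/131 + 24/131 → 44/131
merge 34/131 + 44/131 → 78/131
merge 53/131 + 78/131 → 1
L = 44/131 + 78/131 + 1 = 253/131 ≈ 1.931 bits/symbol.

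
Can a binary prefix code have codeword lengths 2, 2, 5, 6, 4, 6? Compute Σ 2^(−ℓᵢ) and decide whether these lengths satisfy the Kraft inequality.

With common denominator 2^6 = 64: Σ 2^(−ℓᵢ) = 16/64 + 16/64 + 2/64 + 1/64 + 4/64 + 1/64 = 40/64 = 0.625.
Kraft's inequality requires Σ ≤ 1; here Σ = 0.625 ≤ 1, so such a prefix code exists.

0.625; yes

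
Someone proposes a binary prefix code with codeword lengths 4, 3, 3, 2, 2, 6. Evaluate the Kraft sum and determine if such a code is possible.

With common denominator 2^6 = 64: Σ 2^(−ℓᵢ) = 4/64 + 8/64 + 8/64 + 16/64 + 16/64 + 1/64 = 53/64 = 0.828125.
Kraft's inequality requires Σ ≤ 1; here Σ = 0.828125 ≤ 1, so such a prefix code exists.

0.828125; yes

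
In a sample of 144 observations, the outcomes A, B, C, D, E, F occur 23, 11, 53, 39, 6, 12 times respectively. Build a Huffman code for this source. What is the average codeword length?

2.3125 bits/symbol

Probabilities are the counts divided by 144.
Repeatedly combine the two least-probable nodes; the expected code length is the sum of the merged weights.
merge 1/24 + 11/144 → 17/144
merge 1/12 + 17/144 → 29/144
merge 23/144 + 29/144 → 13/36
merge 13/48 + 13/36 → 91/144
merge 53/144 + 91/144 → 1
L = 17/144 + 29/144 + 13/36 + 91/144 + 1 = 37/16 = 2.3125 bits/symbol.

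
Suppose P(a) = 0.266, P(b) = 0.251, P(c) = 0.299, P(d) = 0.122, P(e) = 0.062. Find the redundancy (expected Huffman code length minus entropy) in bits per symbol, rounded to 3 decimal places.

0.035 bits

Entropy H = −Σ p log₂ p ≈ 2.1485 bits.
Huffman merges: 31/500+61/500→23/125; 23/125+251/1000→87/200; 133/500+299/1000→113/200; 87/200+113/200→1. L = 273/125 ≈ 2.1840.
L − H = 2.1840 − 2.1485 = 0.035 bits.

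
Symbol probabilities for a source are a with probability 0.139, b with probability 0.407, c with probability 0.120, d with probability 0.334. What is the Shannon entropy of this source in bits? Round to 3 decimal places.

1.819 bits

H = −Σ pᵢ log₂ pᵢ.
−0.139·log₂(0.139) = 0.3957
−0.407·log₂(0.407) = 0.5278
−0.120·log₂(0.120) = 0.3671
−0.334·log₂(0.334) = 0.5284
Sum ≈ 1.8190 → 1.819 bits.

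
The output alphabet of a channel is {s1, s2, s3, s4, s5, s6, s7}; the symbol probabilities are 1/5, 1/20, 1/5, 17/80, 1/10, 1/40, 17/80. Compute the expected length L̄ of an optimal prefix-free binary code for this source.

Repeatedly combine the two least-probable nodes; the expected code length is the sum of the merged weights.
merge 1/40 + 1/20 → 3/40
merge 3/40 + 1/10 → 7/40
merge 7/40 + 1/5 → 3/8
merge 1/5 + 17/80 → 33/80
merge 17/80 + 3/8 → 47/80
merge 33/80 + 47/80 → 1
L = 3/40 + 7/40 + 3/8 + 33/80 + 47/80 + 1 = 21/8 = 2.625 bits/symbol.

2.625 bits/symbol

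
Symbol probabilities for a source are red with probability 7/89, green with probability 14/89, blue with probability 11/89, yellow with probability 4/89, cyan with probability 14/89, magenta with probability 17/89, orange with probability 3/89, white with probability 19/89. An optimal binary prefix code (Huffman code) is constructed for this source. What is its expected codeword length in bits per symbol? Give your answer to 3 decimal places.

2.831 bits/symbol

Repeatedly combine the two least-probable nodes; the expected code length is the sum of the merged weights.
merge 3/89 + 4/89 → 7/89
merge 7/89 + 7/89 → 14/89
merge 11/89 + 14/89 → 25/89
merge 14/89 + 14/89 → 28/89
merge 17/89 + 19/89 → 36/89
merge 25/89 + 28/89 → 53/89
merge 36/89 + 53/89 → 1
L = 7/89 + 14/89 + 25/89 + 28/89 + 36/89 + 53/89 + 1 = 252/89 ≈ 2.831 bits/symbol.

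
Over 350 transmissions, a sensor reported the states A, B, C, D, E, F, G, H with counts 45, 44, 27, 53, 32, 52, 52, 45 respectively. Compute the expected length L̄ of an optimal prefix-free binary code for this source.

3 bits/symbol

Probabilities are the counts divided by 350.
Repeatedly combine the two least-probable nodes; the expected code length is the sum of the merged weights.
merge 27/350 + 16/175 → 59/350
merge 22/175 + 9/70 → 89/350
merge 9/70 + 26/175 → 97/350
merge 26/175 + 53/350 → 3/10
merge 59/350 + 89/350 → 74/175
merge 97/350 + 3/10 → 101/175
merge 74/175 + 101/175 → 1
L = 59/350 + 89/350 + 97/350 + 3/10 + 74/175 + 101/175 + 1 = 3 bits/symbol.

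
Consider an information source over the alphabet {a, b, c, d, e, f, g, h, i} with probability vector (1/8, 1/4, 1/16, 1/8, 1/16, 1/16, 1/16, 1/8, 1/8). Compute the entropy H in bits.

Each probability is a power of 1/2, so log₂(1/p) is an integer.
H = Σ p·log₂(1/p) = 1/8·3 + 1/4·2 + 1/16·4 + 1/8·3 + 1/16·4 + 1/16·4 + 1/16·4 + 1/8·3 + 1/8·3 = 3 bits.

3 bits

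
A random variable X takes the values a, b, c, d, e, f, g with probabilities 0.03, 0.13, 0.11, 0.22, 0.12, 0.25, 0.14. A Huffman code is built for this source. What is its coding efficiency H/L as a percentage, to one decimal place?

98.5%

Entropy H = −Σ p log₂ p ≈ 2.6294 bits.
Huffman merges: 3/100+11/100→7/50; 3/25+13/100→1/4; 7/50+7/50→7/25; 11/50+1/4→47/100; 1/4+7/25→53/100; 47/100+53/100→1. L = 267/100 ≈ 2.6700.
Efficiency = H/L = 2.6294/2.6700 = 98.5%.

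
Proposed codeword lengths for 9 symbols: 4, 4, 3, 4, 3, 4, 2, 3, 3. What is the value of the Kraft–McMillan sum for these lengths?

1

With common denominator 2^4 = 16: Σ 2^(−ℓᵢ) = 1/16 + 1/16 + 2/16 + 1/16 + 2/16 + 1/16 + 4/16 + 2/16 + 2/16 = 16/16 = 1.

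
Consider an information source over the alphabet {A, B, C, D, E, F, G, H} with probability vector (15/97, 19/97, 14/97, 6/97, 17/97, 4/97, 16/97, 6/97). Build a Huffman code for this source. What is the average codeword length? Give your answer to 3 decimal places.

Repeatedly combine the two least-probable nodes; the expected code length is the sum of the merged weights.
merge 4/97 + 6/97 → 10/97
merge 6/97 + 10/97 → 16/97
merge 14/97 + 15/97 → 29/97
merge 16/97 + 16/97 → 32/97
merge 17/97 + 19/97 → 36/97
merge 29/97 + 32/97 → 61/97
merge 36/97 + 61/97 → 1
L = 10/97 + 16/97 + 29/97 + 32/97 + 36/97 + 61/97 + 1 = 281/97 ≈ 2.897 bits/symbol.

2.897 bits/symbol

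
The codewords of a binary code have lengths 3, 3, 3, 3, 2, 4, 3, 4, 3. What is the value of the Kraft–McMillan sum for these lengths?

1.125

With common denominator 2^4 = 16: Σ 2^(−ℓᵢ) = 2/16 + 2/16 + 2/16 + 2/16 + 4/16 + 1/16 + 2/16 + 1/16 + 2/16 = 18/16 = 1.125.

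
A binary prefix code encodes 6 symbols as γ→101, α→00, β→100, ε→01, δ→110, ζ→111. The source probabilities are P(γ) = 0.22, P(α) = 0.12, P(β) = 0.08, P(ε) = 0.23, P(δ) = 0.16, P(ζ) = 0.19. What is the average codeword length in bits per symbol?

2.65 bits/symbol

L̄ = Σ pᵢ·ℓᵢ = 0.22·3 + 0.12·2 + 0.08·3 + 0.23·2 + 0.16·3 + 0.19·3 = 2.65 bits/symbol.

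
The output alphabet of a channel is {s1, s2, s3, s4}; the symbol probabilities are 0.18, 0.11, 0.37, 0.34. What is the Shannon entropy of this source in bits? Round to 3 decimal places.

1.855 bits

H = −Σ pᵢ log₂ pᵢ.
−0.18·log₂(0.18) = 0.4453
−0.11·log₂(0.11) = 0.3503
−0.37·log₂(0.37) = 0.5307
−0.34·log₂(0.34) = 0.5292
Sum ≈ 1.8555 → 1.855 bits.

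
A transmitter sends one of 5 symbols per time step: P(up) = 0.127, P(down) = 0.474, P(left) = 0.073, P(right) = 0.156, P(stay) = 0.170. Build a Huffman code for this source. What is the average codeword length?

Repeatedly combine the two least-probable nodes; the expected code length is the sum of the merged weights.
merge 73/1000 + 127/1000 → 1/5
merge 39/250 + 17/100 → 163/500
merge 1/5 + 163/500 → 263/500
merge 237/500 + 263/500 → 1
L = 1/5 + 163/500 + 263/500 + 1 = 513/250 = 2.052 bits/symbol.

2.052 bits/symbol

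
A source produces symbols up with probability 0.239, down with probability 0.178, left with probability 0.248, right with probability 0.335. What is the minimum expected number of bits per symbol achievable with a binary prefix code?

2 bits/symbol

Repeatedly combine the two least-probable nodes; the expected code length is the sum of the merged weights.
merge 89/500 + 239/1000 → 417/1000
merge 31/125 + 67/200 → 583/1000
merge 417/1000 + 583/1000 → 1
L = 417/1000 + 583/1000 + 1 = 2 bits/symbol.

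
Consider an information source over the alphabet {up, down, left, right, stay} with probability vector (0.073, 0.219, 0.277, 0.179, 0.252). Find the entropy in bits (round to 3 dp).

2.214 bits

H = −Σ pᵢ log₂ pᵢ.
−0.073·log₂(0.073) = 0.2756
−0.219·log₂(0.219) = 0.4798
−0.277·log₂(0.277) = 0.5130
−0.179·log₂(0.179) = 0.4443
−0.252·log₂(0.252) = 0.5011
Sum ≈ 2.2139 → 2.214 bits.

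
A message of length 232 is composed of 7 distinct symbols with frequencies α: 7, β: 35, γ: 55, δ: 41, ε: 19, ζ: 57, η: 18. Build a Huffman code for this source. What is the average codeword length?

Probabilities are the counts divided by 232.
Repeatedly combine the two least-probable nodes; the expected code length is the sum of the merged weights.
merge 7/232 + 9/116 → 25/232
merge 19/232 + 25/232 → 11/58
merge 35/232 + 41/232 → 19/58
merge 11/58 + 55/232 → 99/232
merge 57/232 + 19/58 → 133/232
merge 99/232 + 133/232 → 1
L = 25/232 + 11/58 + 19/58 + 99/232 + 133/232 + 1 = 21/8 = 2.625 bits/symbol.

2.625 bits/symbol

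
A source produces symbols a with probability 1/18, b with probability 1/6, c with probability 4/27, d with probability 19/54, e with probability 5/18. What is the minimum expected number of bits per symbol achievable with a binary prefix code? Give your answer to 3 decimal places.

Repeatedly combine the two least-probable nodes; the expected code length is the sum of the merged weights.
merge 1/18 + 4/27 → 11/54
merge 1/6 + 11/54 → 10/27
merge 5/18 + 19/54 → 17/27
merge 10/27 + 17/27 → 1
L = 11/54 + 10/27 + 17/27 + 1 = 119/54 ≈ 2.204 bits/symbol.

2.204 bits/symbol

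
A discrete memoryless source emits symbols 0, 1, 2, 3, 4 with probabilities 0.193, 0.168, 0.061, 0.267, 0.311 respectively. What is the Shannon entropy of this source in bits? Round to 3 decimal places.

H = −Σ pᵢ log₂ pᵢ.
−0.193·log₂(0.193) = 0.4581
−0.168·log₂(0.168) = 0.4323
−0.061·log₂(0.061) = 0.2461
−0.267·log₂(0.267) = 0.5087
−0.311·log₂(0.311) = 0.5240
Sum ≈ 2.1692 → 2.169 bits.

2.169 bits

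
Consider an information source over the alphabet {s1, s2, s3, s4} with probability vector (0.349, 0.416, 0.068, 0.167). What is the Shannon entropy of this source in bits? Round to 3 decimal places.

1.751 bits

H = −Σ pᵢ log₂ pᵢ.
−0.349·log₂(0.349) = 0.5300
−0.416·log₂(0.416) = 0.5264
−0.068·log₂(0.068) = 0.2637
−0.167·log₂(0.167) = 0.4312
Sum ≈ 1.7513 → 1.751 bits.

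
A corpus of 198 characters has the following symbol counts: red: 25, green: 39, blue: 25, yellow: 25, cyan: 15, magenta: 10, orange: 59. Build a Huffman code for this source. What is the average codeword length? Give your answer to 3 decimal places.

Probabilities are the counts divided by 198.
Repeatedly combine the two least-probable nodes; the expected code length is the sum of the merged weights.
merge 5/99 + 5/66 → 25/198
merge 25/198 + 25/198 → 25/99
merge 25/198 + 25/198 → 25/99
merge 13/66 + 25/99 → 89/198
merge 25/99 + 59/198 → 109/198
merge 89/198 + 109/198 → 1
L = 25/198 + 25/99 + 25/99 + 89/198 + 109/198 + 1 = 521/198 ≈ 2.631 bits/symbol.

2.631 bits/symbol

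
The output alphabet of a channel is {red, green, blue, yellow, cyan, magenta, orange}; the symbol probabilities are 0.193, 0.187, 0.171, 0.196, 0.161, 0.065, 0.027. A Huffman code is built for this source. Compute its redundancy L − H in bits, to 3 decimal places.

Entropy H = −Σ p log₂ p ≈ 2.6281 bits.
Huffman merges: 27/1000+13/200→23/250; 23/250+161/1000→253/1000; 171/1000+187/1000→179/500; 193/1000+49/250→389/1000; 253/1000+179/500→611/1000; 389/1000+611/1000→1. L = 2703/1000 ≈ 2.7030.
L − H = 2.7030 − 2.6281 = 0.075 bits.

0.075 bits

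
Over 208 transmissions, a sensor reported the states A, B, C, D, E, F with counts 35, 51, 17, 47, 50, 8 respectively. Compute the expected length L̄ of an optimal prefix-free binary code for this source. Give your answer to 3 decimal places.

Probabilities are the counts divided by 208.
Repeatedly combine the two least-probable nodes; the expected code length is the sum of the merged weights.
merge 1/26 + 17/208 → 25/208
merge 25/208 + 35/208 → 15/52
merge 47/208 + 25/104 → 97/208
merge 51/208 + 15/52 → 111/208
merge 97/208 + 111/208 → 1
L = 25/208 + 15/52 + 97/208 + 111/208 + 1 = 501/208 ≈ 2.409 bits/symbol.

2.409 bits/symbol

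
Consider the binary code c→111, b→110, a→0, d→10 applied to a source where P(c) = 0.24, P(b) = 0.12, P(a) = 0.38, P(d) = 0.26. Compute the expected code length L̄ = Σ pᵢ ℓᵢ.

1.98 bits/symbol

L̄ = Σ pᵢ·ℓᵢ = 0.24·3 + 0.12·3 + 0.38·1 + 0.26·2 = 1.98 bits/symbol.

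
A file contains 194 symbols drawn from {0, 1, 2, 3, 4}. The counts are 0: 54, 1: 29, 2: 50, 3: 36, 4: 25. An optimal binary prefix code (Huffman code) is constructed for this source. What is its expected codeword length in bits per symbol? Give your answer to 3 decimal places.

Probabilities are the counts divided by 194.
Repeatedly combine the two least-probable nodes; the expected code length is the sum of the merged weights.
merge 25/194 + 29/194 → 27/97
merge 18/97 + 25/97 → 43/97
merge 27/97 + 27/97 → 54/97
merge 43/97 + 54/97 → 1
L = 27/97 + 43/97 + 54/97 + 1 = 221/97 ≈ 2.278 bits/symbol.

2.278 bits/symbol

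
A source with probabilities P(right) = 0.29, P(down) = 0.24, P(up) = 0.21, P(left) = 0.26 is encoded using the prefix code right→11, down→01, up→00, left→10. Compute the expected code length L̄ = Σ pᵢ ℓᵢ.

L̄ = Σ pᵢ·ℓᵢ = 0.29·2 + 0.24·2 + 0.21·2 + 0.26·2 = 2 bits/symbol.

2 bits/symbol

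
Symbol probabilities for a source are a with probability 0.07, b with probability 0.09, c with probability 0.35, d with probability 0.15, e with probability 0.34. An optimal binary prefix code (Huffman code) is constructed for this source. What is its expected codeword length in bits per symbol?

Repeatedly combine the two least-probable nodes; the expected code length is the sum of the merged weights.
merge 7/100 + 9/100 → 4/25
merge 3/20 + 4/25 → 31/100
merge 31/100 + 17/50 → 13/20
merge 7/20 + 13/20 → 1
L = 4/25 + 31/100 + 13/20 + 1 = 53/25 = 2.12 bits/symbol.

2.12 bits/symbol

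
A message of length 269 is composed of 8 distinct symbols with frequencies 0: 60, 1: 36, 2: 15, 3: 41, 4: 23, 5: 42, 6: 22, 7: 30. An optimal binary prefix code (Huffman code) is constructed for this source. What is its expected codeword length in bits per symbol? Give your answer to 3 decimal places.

2.914 bits/symbol

Probabilities are the counts divided by 269.
Repeatedly combine the two least-probable nodes; the expected code length is the sum of the merged weights.
merge 15/269 + 22/269 → 37/269
merge 23/269 + 30/269 → 53/269
merge 36/269 + 37/269 → 73/269
merge 41/269 + 42/269 → 83/269
merge 53/269 + 60/269 → 113/269
merge 73/269 + 83/269 → 156/269
merge 113/269 + 156/269 → 1
L = 37/269 + 53/269 + 73/269 + 83/269 + 113/269 + 156/269 + 1 = 784/269 ≈ 2.914 bits/symbol.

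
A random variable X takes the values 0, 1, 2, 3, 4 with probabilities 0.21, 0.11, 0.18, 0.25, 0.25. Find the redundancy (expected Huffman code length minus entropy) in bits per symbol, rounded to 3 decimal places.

0.022 bits

Entropy H = −Σ p log₂ p ≈ 2.2684 bits.
Huffman merges: 11/100+9/50→29/100; 21/100+1/4→23/50; 1/4+29/100→27/50; 23/50+27/50→1. L = 229/100 ≈ 2.2900.
L − H = 2.2900 − 2.2684 = 0.022 bits.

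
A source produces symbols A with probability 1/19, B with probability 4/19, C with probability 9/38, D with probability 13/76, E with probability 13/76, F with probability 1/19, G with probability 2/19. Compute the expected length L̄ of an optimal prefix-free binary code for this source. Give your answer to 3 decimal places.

2.658 bits/symbol

Repeatedly combine the two least-probable nodes; the expected code length is the sum of the merged weights.
merge 1/19 + 1/19 → 2/19
merge 2/19 + 2/19 → 4/19
merge 13/76 + 13/76 → 13/38
merge 4/19 + 4/19 → 8/19
merge 9/38 + 13/38 → 11/19
merge 8/19 + 11/19 → 1
L = 2/19 + 4/19 + 13/38 + 8/19 + 11/19 + 1 = 101/38 ≈ 2.658 bits/symbol.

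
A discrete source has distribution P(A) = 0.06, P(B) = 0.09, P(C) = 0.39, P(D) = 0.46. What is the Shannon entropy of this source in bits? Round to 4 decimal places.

1.6013 bits

H = −Σ pᵢ log₂ pᵢ.
−0.06·log₂(0.06) = 0.2435
−0.09·log₂(0.09) = 0.3127
−0.39·log₂(0.39) = 0.5298
−0.46·log₂(0.46) = 0.5153
Sum ≈ 1.6013 → 1.6013 bits.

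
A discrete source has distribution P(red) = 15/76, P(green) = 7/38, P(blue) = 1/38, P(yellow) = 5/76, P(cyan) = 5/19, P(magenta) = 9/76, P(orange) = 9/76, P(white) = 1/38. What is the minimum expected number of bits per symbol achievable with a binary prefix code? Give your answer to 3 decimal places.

2.711 bits/symbol

Repeatedly combine the two least-probable nodes; the expected code length is the sum of the merged weights.
merge 1/38 + 1/38 → 1/19
merge 1/19 + 5/76 → 9/76
merge 9/76 + 9/76 → 9/38
merge 9/76 + 7/38 → 23/76
merge 15/76 + 9/38 → 33/76
merge 5/19 + 23/76 → 43/76
merge 33/76 + 43/76 → 1
L = 1/19 + 9/76 + 9/38 + 23/76 + 33/76 + 43/76 + 1 = 103/38 ≈ 2.711 bits/symbol.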